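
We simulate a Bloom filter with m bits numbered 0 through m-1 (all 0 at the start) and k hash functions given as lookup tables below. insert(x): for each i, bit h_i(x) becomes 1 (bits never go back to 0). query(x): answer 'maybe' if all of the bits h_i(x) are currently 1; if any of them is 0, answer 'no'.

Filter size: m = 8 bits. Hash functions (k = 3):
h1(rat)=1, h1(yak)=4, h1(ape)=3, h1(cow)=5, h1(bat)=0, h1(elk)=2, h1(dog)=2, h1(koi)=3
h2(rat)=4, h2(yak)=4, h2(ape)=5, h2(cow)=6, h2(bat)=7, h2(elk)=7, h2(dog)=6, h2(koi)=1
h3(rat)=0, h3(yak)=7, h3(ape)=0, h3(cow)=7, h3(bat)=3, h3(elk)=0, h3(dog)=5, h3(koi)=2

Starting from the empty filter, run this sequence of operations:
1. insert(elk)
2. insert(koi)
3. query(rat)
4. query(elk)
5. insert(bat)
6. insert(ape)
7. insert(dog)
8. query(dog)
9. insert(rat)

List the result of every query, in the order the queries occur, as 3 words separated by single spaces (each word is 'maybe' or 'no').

Start: bits=00000000
Op 1: insert elk -> sets bits 0 2 7 -> bits=10100001
Op 2: insert koi -> sets bits 1 2 3 -> bits=11110001
Op 3: query rat -> checks bit0=1, bit1=1, bit4=0 (has a 0) -> no
Op 4: query elk -> checks bit0=1, bit2=1, bit7=1 (all 1) -> maybe
Op 5: insert bat -> sets bits 0 3 7 -> bits=11110001
Op 6: insert ape -> sets bits 0 3 5 -> bits=11110101
Op 7: insert dog -> sets bits 2 5 6 -> bits=11110111
Op 8: query dog -> checks bit2=1, bit5=1, bit6=1 (all 1) -> maybe
Op 9: insert rat -> sets bits 0 1 4 -> bits=11111111
Query results in order: no maybe maybe

Answer: no maybe maybe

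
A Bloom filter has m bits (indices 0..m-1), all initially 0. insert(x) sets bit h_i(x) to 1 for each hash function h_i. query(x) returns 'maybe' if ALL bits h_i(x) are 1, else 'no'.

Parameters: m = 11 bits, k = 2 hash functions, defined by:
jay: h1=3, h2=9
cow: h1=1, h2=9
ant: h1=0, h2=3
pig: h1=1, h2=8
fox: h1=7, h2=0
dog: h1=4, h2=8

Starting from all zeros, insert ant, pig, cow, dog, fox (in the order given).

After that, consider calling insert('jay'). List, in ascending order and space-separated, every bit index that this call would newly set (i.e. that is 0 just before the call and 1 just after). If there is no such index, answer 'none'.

Start: bits=00000000000
After insert 'ant': sets bits 0 3 -> bits=10010000000
After insert 'pig': sets bits 1 8 -> bits=11010000100
After insert 'cow': sets bits 1 9 -> bits=11010000110
After insert 'dog': sets bits 4 8 -> bits=11011000110
After insert 'fox': sets bits 0 7 -> bits=11011001110
insert 'jay' would touch bits 3 9; currently bit3=1, bit9=1
Bits that are 0 among those (would change 0->1): none

Answer: none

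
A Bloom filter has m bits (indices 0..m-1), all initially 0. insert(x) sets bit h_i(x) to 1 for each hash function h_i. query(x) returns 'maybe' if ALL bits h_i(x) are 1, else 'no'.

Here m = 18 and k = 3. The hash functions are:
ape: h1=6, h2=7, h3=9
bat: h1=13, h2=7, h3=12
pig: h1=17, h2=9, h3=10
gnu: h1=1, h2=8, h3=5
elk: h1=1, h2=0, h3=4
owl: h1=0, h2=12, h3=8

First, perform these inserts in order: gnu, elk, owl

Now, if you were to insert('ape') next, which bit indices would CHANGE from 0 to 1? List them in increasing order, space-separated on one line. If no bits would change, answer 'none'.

Answer: 6 7 9

Derivation:
Start: bits=000000000000000000
After insert 'gnu': sets bits 1 5 8 -> bits=010001001000000000
After insert 'elk': sets bits 0 1 4 -> bits=110011001000000000
After insert 'owl': sets bits 0 8 12 -> bits=110011001000100000
insert 'ape' would touch bits 6 7 9; currently bit6=0, bit7=0, bit9=0
Bits that are 0 among those (would change 0->1): 6 7 9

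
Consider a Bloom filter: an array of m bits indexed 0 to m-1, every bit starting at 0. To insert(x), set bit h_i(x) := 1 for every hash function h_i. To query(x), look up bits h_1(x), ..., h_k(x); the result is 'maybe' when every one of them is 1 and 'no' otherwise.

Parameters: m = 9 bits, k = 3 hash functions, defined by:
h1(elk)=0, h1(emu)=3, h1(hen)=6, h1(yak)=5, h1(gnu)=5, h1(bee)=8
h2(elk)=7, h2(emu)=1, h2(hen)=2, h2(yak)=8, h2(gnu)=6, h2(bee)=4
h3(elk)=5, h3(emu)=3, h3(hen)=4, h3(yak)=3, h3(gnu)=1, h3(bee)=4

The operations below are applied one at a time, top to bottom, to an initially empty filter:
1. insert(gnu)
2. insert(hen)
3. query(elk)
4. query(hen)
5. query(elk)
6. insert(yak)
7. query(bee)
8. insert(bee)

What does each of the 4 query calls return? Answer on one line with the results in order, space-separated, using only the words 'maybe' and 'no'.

Answer: no maybe no maybe

Derivation:
Start: bits=000000000
Op 1: insert gnu -> sets bits 1 5 6 -> bits=010001100
Op 2: insert hen -> sets bits 2 4 6 -> bits=011011100
Op 3: query elk -> checks bit0=0, bit5=1, bit7=0 (has a 0) -> no
Op 4: query hen -> checks bit2=1, bit4=1, bit6=1 (all 1) -> maybe
Op 5: query elk -> checks bit0=0, bit5=1, bit7=0 (has a 0) -> no
Op 6: insert yak -> sets bits 3 5 8 -> bits=011111101
Op 7: query bee -> checks bit4=1, bit8=1 (all 1) -> maybe
Op 8: insert bee -> sets bits 4 8 -> bits=011111101
Query results in order: no maybe no maybe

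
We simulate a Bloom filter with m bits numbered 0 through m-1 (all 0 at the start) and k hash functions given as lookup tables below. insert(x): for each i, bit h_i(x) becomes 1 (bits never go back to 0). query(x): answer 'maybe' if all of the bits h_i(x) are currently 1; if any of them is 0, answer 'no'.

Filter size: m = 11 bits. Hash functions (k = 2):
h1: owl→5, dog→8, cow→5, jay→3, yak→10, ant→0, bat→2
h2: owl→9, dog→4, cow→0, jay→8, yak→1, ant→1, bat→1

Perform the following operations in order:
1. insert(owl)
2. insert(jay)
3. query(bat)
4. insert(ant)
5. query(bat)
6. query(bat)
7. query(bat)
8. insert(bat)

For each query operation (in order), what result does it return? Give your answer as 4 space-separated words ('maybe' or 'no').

Answer: no no no no

Derivation:
Start: bits=00000000000
Op 1: insert owl -> sets bits 5 9 -> bits=00000100010
Op 2: insert jay -> sets bits 3 8 -> bits=00010100110
Op 3: query bat -> checks bit1=0, bit2=0 (has a 0) -> no
Op 4: insert ant -> sets bits 0 1 -> bits=11010100110
Op 5: query bat -> checks bit1=1, bit2=0 (has a 0) -> no
Op 6: query bat -> checks bit1=1, bit2=0 (has a 0) -> no
Op 7: query bat -> checks bit1=1, bit2=0 (has a 0) -> no
Op 8: insert bat -> sets bits 1 2 -> bits=11110100110
Query results in order: no no no no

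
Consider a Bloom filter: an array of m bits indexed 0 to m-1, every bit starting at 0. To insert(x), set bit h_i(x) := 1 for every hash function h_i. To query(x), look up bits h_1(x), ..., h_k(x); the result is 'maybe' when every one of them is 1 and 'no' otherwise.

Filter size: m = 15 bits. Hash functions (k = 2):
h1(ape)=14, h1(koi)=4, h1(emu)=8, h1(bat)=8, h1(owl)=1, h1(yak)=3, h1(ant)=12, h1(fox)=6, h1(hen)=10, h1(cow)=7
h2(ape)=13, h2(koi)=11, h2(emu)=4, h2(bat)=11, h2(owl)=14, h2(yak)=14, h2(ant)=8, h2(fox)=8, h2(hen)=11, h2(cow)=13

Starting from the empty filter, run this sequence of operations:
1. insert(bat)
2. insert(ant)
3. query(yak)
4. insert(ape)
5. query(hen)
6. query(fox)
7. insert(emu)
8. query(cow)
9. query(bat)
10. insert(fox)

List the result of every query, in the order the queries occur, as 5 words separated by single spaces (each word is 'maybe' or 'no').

Answer: no no no no maybe

Derivation:
Start: bits=000000000000000
Op 1: insert bat -> sets bits 8 11 -> bits=000000001001000
Op 2: insert ant -> sets bits 8 12 -> bits=000000001001100
Op 3: query yak -> checks bit3=0, bit14=0 (has a 0) -> no
Op 4: insert ape -> sets bits 13 14 -> bits=000000001001111
Op 5: query hen -> checks bit10=0, bit11=1 (has a 0) -> no
Op 6: query fox -> checks bit6=0, bit8=1 (has a 0) -> no
Op 7: insert emu -> sets bits 4 8 -> bits=000010001001111
Op 8: query cow -> checks bit7=0, bit13=1 (has a 0) -> no
Op 9: query bat -> checks bit8=1, bit11=1 (all 1) -> maybe
Op 10: insert fox -> sets bits 6 8 -> bits=000010101001111
Query results in order: no no no no maybe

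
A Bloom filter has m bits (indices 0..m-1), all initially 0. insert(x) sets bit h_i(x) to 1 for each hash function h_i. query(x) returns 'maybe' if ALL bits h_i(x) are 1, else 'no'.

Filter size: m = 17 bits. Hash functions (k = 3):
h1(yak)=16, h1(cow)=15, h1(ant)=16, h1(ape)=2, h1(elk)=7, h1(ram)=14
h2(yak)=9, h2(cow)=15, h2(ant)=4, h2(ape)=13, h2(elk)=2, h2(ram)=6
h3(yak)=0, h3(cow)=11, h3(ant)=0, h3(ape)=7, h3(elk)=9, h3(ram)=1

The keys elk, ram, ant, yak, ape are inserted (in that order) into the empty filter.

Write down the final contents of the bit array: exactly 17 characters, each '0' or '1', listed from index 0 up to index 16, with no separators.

Answer: 11101011010001101

Derivation:
Start: bits=00000000000000000
After insert 'elk': sets bits 2 7 9 -> bits=00100001010000000
After insert 'ram': sets bits 1 6 14 -> bits=01100011010000100
After insert 'ant': sets bits 0 4 16 -> bits=11101011010000101
After insert 'yak': sets bits 0 9 16 -> bits=11101011010000101
After insert 'ape': sets bits 2 7 13 -> bits=11101011010001101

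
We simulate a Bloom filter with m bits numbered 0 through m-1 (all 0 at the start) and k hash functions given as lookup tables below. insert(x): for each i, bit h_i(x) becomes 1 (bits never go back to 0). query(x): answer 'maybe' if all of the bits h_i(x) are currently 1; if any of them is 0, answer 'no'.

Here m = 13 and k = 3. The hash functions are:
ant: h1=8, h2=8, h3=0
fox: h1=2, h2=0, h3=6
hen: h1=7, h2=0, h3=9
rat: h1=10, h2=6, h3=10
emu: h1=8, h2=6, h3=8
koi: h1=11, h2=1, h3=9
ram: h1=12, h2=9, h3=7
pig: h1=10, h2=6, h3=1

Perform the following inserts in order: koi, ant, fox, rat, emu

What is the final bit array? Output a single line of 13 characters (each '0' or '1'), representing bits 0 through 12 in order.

Answer: 1110001011110

Derivation:
Start: bits=0000000000000
After insert 'koi': sets bits 1 9 11 -> bits=0100000001010
After insert 'ant': sets bits 0 8 -> bits=1100000011010
After insert 'fox': sets bits 0 2 6 -> bits=1110001011010
After insert 'rat': sets bits 6 10 -> bits=1110001011110
After insert 'emu': sets bits 6 8 -> bits=1110001011110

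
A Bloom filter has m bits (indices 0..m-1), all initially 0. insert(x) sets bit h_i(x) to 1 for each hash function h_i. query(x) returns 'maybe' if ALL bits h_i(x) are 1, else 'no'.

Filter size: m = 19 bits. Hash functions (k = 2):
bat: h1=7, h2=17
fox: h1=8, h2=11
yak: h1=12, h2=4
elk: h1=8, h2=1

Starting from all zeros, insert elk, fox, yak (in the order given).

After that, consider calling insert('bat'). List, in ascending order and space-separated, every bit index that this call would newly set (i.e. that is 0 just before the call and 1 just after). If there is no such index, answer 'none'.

Answer: 7 17

Derivation:
Start: bits=0000000000000000000
After insert 'elk': sets bits 1 8 -> bits=0100000010000000000
After insert 'fox': sets bits 8 11 -> bits=0100000010010000000
After insert 'yak': sets bits 4 12 -> bits=0100100010011000000
insert 'bat' would touch bits 7 17; currently bit7=0, bit17=0
Bits that are 0 among those (would change 0->1): 7 17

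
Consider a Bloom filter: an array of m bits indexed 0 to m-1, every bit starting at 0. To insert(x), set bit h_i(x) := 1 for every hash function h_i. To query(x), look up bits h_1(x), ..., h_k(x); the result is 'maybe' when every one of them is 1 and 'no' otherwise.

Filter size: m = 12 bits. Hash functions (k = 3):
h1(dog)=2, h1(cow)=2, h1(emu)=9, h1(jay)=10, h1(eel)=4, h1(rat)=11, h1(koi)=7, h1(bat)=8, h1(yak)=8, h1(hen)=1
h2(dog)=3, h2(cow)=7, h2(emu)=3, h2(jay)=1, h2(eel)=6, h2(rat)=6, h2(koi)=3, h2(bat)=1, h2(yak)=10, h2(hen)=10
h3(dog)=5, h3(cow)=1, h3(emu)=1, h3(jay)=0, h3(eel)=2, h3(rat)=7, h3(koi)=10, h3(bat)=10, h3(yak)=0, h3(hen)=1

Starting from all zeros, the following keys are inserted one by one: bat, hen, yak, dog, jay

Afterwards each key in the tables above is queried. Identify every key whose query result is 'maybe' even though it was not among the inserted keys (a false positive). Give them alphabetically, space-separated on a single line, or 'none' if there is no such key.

Answer: none

Derivation:
Start: bits=000000000000
After insert 'bat': sets bits 1 8 10 -> bits=010000001010
After insert 'hen': sets bits 1 10 -> bits=010000001010
After insert 'yak': sets bits 0 8 10 -> bits=110000001010
After insert 'dog': sets bits 2 3 5 -> bits=111101001010
After insert 'jay': sets bits 0 1 10 -> bits=111101001010
Not inserted: cow eel emu koi rat — query each against bits=111101001010:
query cow: checks bit1=1, bit2=1, bit7=0 (has a 0) -> no => not a false positive
query eel: checks bit2=1, bit4=0, bit6=0 (has a 0) -> no => not a false positive
query emu: checks bit1=1, bit3=1, bit9=0 (has a 0) -> no => not a false positive
query koi: checks bit3=1, bit7=0, bit10=1 (has a 0) -> no => not a false positive
query rat: checks bit6=0, bit7=0, bit11=0 (has a 0) -> no => not a false positive
False positives (alphabetical): none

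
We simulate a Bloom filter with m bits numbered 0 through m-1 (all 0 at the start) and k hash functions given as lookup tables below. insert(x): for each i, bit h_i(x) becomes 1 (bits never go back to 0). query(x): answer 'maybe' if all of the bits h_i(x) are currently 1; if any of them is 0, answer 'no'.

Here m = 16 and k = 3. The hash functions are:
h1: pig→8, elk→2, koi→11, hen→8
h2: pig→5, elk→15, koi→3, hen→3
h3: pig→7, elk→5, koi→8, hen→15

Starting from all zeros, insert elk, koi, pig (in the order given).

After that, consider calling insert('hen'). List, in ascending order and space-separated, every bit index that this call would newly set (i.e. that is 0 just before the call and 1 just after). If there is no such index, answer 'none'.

Start: bits=0000000000000000
After insert 'elk': sets bits 2 5 15 -> bits=0010010000000001
After insert 'koi': sets bits 3 8 11 -> bits=0011010010010001
After insert 'pig': sets bits 5 7 8 -> bits=0011010110010001
insert 'hen' would touch bits 3 8 15; currently bit3=1, bit8=1, bit15=1
Bits that are 0 among those (would change 0->1): none

Answer: none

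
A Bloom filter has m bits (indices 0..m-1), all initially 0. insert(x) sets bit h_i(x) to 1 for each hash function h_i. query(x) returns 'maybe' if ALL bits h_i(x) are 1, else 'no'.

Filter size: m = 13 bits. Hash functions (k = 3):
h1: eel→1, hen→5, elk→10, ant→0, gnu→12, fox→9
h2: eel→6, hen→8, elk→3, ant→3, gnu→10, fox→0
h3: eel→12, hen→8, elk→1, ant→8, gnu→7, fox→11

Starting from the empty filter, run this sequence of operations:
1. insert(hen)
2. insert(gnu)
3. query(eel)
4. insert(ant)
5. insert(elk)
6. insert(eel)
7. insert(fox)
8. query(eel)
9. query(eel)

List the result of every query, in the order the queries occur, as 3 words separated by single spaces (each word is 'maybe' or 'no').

Start: bits=0000000000000
Op 1: insert hen -> sets bits 5 8 -> bits=0000010010000
Op 2: insert gnu -> sets bits 7 10 12 -> bits=0000010110101
Op 3: query eel -> checks bit1=0, bit6=0, bit12=1 (has a 0) -> no
Op 4: insert ant -> sets bits 0 3 8 -> bits=1001010110101
Op 5: insert elk -> sets bits 1 3 10 -> bits=1101010110101
Op 6: insert eel -> sets bits 1 6 12 -> bits=1101011110101
Op 7: insert fox -> sets bits 0 9 11 -> bits=1101011111111
Op 8: query eel -> checks bit1=1, bit6=1, bit12=1 (all 1) -> maybe
Op 9: query eel -> checks bit1=1, bit6=1, bit12=1 (all 1) -> maybe
Query results in order: no maybe maybe

Answer: no maybe maybe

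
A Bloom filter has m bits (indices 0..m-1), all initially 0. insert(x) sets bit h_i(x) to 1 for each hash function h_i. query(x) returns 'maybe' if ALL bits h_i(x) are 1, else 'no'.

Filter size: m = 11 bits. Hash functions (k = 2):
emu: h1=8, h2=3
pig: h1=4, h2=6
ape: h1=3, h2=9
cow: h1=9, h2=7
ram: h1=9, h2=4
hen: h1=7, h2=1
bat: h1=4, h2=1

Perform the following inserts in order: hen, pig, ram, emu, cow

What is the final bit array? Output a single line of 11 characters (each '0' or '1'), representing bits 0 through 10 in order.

Start: bits=00000000000
After insert 'hen': sets bits 1 7 -> bits=01000001000
After insert 'pig': sets bits 4 6 -> bits=01001011000
After insert 'ram': sets bits 4 9 -> bits=01001011010
After insert 'emu': sets bits 3 8 -> bits=01011011110
After insert 'cow': sets bits 7 9 -> bits=01011011110

Answer: 01011011110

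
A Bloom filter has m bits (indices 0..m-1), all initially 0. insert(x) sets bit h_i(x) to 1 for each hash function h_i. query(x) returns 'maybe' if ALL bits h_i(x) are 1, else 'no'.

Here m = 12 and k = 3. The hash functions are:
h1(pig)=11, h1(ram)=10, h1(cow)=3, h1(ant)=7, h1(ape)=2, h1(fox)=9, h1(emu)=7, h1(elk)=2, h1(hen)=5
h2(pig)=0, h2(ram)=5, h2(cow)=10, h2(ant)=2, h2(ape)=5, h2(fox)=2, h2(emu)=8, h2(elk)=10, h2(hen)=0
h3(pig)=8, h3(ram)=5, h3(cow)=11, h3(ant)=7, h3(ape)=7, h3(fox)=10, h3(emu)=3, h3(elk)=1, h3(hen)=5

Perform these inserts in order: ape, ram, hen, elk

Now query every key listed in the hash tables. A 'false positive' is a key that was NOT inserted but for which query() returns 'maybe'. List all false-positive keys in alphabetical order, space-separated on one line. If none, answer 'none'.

Answer: ant

Derivation:
Start: bits=000000000000
After insert 'ape': sets bits 2 5 7 -> bits=001001010000
After insert 'ram': sets bits 5 10 -> bits=001001010010
After insert 'hen': sets bits 0 5 -> bits=101001010010
After insert 'elk': sets bits 1 2 10 -> bits=111001010010
Not inserted: ant cow emu fox pig — query each against bits=111001010010:
query ant: checks bit2=1, bit7=1 (all 1) -> maybe => FALSE POSITIVE
query cow: checks bit3=0, bit10=1, bit11=0 (has a 0) -> no => not a false positive
query emu: checks bit3=0, bit7=1, bit8=0 (has a 0) -> no => not a false positive
query fox: checks bit2=1, bit9=0, bit10=1 (has a 0) -> no => not a false positive
query pig: checks bit0=1, bit8=0, bit11=0 (has a 0) -> no => not a false positive
False positives (alphabetical): ant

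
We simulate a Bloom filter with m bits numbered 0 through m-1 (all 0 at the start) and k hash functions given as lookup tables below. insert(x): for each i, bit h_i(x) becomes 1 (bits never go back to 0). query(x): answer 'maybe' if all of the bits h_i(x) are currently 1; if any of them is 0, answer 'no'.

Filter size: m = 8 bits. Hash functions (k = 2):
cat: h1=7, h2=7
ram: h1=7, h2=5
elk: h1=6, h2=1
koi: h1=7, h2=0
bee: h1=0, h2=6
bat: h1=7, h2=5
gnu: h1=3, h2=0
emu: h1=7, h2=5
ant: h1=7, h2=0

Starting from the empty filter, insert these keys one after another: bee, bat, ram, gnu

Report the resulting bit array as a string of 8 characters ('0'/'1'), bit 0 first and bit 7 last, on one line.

Answer: 10010111

Derivation:
Start: bits=00000000
After insert 'bee': sets bits 0 6 -> bits=10000010
After insert 'bat': sets bits 5 7 -> bits=10000111
After insert 'ram': sets bits 5 7 -> bits=10000111
After insert 'gnu': sets bits 0 3 -> bits=10010111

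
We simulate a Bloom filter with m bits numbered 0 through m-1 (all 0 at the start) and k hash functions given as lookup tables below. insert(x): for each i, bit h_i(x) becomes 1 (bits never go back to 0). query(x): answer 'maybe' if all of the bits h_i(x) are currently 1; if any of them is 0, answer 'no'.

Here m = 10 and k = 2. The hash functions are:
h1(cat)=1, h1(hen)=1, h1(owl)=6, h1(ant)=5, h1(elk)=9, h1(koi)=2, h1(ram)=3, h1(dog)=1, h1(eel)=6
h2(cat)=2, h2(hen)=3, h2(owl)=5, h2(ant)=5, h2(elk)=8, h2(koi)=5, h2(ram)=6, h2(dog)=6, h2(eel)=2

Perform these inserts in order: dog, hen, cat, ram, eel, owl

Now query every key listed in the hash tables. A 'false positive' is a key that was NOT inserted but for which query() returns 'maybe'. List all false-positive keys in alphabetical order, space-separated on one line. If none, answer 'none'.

Start: bits=0000000000
After insert 'dog': sets bits 1 6 -> bits=0100001000
After insert 'hen': sets bits 1 3 -> bits=0101001000
After insert 'cat': sets bits 1 2 -> bits=0111001000
After insert 'ram': sets bits 3 6 -> bits=0111001000
After insert 'eel': sets bits 2 6 -> bits=0111001000
After insert 'owl': sets bits 5 6 -> bits=0111011000
Not inserted: ant elk koi — query each against bits=0111011000:
query ant: checks bit5=1 (all 1) -> maybe => FALSE POSITIVE
query elk: checks bit8=0, bit9=0 (has a 0) -> no => not a false positive
query koi: checks bit2=1, bit5=1 (all 1) -> maybe => FALSE POSITIVE
False positives (alphabetical): ant koi

Answer: ant koi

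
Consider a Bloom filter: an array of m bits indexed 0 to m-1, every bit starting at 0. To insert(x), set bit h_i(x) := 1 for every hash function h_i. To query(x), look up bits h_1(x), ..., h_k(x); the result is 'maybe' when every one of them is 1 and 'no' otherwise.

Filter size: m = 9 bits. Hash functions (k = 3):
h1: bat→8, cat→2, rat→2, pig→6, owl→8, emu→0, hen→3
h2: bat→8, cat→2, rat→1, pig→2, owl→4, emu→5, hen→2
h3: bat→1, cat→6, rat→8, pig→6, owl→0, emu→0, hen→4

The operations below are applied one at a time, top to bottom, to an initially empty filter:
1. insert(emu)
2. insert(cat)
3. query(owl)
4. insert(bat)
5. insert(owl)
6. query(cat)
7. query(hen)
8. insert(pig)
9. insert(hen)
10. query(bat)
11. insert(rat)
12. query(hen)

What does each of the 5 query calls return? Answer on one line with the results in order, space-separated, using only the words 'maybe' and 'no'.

Answer: no maybe no maybe maybe

Derivation:
Start: bits=000000000
Op 1: insert emu -> sets bits 0 5 -> bits=100001000
Op 2: insert cat -> sets bits 2 6 -> bits=101001100
Op 3: query owl -> checks bit0=1, bit4=0, bit8=0 (has a 0) -> no
Op 4: insert bat -> sets bits 1 8 -> bits=111001101
Op 5: insert owl -> sets bits 0 4 8 -> bits=111011101
Op 6: query cat -> checks bit2=1, bit6=1 (all 1) -> maybe
Op 7: query hen -> checks bit2=1, bit3=0, bit4=1 (has a 0) -> no
Op 8: insert pig -> sets bits 2 6 -> bits=111011101
Op 9: insert hen -> sets bits 2 3 4 -> bits=111111101
Op 10: query bat -> checks bit1=1, bit8=1 (all 1) -> maybe
Op 11: insert rat -> sets bits 1 2 8 -> bits=111111101
Op 12: query hen -> checks bit2=1, bit3=1, bit4=1 (all 1) -> maybe
Query results in order: no maybe no maybe maybe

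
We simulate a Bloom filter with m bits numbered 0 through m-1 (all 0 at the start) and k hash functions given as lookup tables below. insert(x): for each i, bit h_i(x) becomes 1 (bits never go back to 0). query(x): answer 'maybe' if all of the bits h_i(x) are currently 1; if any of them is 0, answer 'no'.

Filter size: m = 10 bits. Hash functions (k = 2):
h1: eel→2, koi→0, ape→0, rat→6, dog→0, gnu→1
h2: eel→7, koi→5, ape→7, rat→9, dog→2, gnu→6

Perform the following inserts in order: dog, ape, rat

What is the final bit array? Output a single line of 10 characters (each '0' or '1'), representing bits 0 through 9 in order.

Answer: 1010001101

Derivation:
Start: bits=0000000000
After insert 'dog': sets bits 0 2 -> bits=1010000000
After insert 'ape': sets bits 0 7 -> bits=1010000100
After insert 'rat': sets bits 6 9 -> bits=1010001101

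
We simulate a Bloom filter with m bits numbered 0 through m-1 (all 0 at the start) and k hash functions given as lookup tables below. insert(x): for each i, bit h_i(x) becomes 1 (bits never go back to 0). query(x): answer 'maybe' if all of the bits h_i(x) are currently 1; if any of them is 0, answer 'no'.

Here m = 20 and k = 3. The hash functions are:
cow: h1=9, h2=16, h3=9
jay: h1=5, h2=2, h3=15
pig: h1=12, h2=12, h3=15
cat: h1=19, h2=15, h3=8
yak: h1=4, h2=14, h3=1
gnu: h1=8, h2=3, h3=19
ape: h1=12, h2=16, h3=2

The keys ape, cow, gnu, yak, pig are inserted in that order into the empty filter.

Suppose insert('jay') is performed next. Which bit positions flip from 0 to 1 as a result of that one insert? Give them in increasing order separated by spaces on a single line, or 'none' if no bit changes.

Start: bits=00000000000000000000
After insert 'ape': sets bits 2 12 16 -> bits=00100000000010001000
After insert 'cow': sets bits 9 16 -> bits=00100000010010001000
After insert 'gnu': sets bits 3 8 19 -> bits=00110000110010001001
After insert 'yak': sets bits 1 4 14 -> bits=01111000110010101001
After insert 'pig': sets bits 12 15 -> bits=01111000110010111001
insert 'jay' would touch bits 2 5 15; currently bit2=1, bit5=0, bit15=1
Bits that are 0 among those (would change 0->1): 5

Answer: 5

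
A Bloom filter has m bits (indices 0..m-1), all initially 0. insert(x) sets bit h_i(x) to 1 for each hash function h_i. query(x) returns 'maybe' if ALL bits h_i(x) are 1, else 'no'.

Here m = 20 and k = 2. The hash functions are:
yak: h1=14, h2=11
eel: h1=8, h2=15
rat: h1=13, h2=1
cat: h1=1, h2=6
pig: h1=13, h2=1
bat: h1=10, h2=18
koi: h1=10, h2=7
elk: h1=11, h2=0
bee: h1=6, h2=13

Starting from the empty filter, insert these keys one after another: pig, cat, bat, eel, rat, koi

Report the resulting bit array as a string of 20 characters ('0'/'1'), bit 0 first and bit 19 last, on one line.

Answer: 01000011101001010010

Derivation:
Start: bits=00000000000000000000
After insert 'pig': sets bits 1 13 -> bits=01000000000001000000
After insert 'cat': sets bits 1 6 -> bits=01000010000001000000
After insert 'bat': sets bits 10 18 -> bits=01000010001001000010
After insert 'eel': sets bits 8 15 -> bits=01000010101001010010
After insert 'rat': sets bits 1 13 -> bits=01000010101001010010
After insert 'koi': sets bits 7 10 -> bits=01000011101001010010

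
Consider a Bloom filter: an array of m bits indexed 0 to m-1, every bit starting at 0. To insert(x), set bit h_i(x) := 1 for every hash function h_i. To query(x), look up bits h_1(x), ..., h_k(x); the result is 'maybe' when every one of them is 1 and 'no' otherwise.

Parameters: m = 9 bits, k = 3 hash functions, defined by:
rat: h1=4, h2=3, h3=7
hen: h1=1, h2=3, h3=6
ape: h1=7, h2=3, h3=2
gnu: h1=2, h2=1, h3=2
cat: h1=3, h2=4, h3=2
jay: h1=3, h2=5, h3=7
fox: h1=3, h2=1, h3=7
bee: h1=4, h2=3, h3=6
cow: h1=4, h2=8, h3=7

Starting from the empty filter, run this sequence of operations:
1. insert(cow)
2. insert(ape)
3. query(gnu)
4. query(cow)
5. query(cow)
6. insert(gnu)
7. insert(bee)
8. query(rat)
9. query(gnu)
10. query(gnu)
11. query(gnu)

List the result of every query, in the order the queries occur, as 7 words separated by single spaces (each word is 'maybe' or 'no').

Answer: no maybe maybe maybe maybe maybe maybe

Derivation:
Start: bits=000000000
Op 1: insert cow -> sets bits 4 7 8 -> bits=000010011
Op 2: insert ape -> sets bits 2 3 7 -> bits=001110011
Op 3: query gnu -> checks bit1=0, bit2=1 (has a 0) -> no
Op 4: query cow -> checks bit4=1, bit7=1, bit8=1 (all 1) -> maybe
Op 5: query cow -> checks bit4=1, bit7=1, bit8=1 (all 1) -> maybe
Op 6: insert gnu -> sets bits 1 2 -> bits=011110011
Op 7: insert bee -> sets bits 3 4 6 -> bits=011110111
Op 8: query rat -> checks bit3=1, bit4=1, bit7=1 (all 1) -> maybe
Op 9: query gnu -> checks bit1=1, bit2=1 (all 1) -> maybe
Op 10: query gnu -> checks bit1=1, bit2=1 (all 1) -> maybe
Op 11: query gnu -> checks bit1=1, bit2=1 (all 1) -> maybe
Query results in order: no maybe maybe maybe maybe maybe maybe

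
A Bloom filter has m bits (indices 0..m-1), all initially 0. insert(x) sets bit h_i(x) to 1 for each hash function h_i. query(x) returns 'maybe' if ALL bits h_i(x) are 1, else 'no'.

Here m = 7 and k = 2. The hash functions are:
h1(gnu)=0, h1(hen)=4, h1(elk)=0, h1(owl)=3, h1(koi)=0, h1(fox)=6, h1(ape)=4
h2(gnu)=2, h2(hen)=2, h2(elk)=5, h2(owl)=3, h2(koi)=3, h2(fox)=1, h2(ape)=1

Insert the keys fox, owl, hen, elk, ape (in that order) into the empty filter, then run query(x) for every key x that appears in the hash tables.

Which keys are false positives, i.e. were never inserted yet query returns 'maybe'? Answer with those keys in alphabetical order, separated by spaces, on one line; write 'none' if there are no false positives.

Answer: gnu koi

Derivation:
Start: bits=0000000
After insert 'fox': sets bits 1 6 -> bits=0100001
After insert 'owl': sets bits 3 -> bits=0101001
After insert 'hen': sets bits 2 4 -> bits=0111101
After insert 'elk': sets bits 0 5 -> bits=1111111
After insert 'ape': sets bits 1 4 -> bits=1111111
Not inserted: gnu koi — query each against bits=1111111:
query gnu: checks bit0=1, bit2=1 (all 1) -> maybe => FALSE POSITIVE
query koi: checks bit0=1, bit3=1 (all 1) -> maybe => FALSE POSITIVE
False positives (alphabetical): gnu koi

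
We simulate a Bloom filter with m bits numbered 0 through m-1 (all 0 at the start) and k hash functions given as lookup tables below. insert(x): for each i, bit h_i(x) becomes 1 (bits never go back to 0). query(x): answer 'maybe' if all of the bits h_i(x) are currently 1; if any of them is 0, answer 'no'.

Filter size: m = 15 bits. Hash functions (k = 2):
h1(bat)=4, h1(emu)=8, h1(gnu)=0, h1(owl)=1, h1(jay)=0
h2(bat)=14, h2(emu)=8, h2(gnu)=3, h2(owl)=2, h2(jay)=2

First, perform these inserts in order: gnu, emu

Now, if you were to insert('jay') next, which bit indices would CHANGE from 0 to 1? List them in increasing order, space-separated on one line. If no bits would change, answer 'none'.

Start: bits=000000000000000
After insert 'gnu': sets bits 0 3 -> bits=100100000000000
After insert 'emu': sets bits 8 -> bits=100100001000000
insert 'jay' would touch bits 0 2; currently bit0=1, bit2=0
Bits that are 0 among those (would change 0->1): 2

Answer: 2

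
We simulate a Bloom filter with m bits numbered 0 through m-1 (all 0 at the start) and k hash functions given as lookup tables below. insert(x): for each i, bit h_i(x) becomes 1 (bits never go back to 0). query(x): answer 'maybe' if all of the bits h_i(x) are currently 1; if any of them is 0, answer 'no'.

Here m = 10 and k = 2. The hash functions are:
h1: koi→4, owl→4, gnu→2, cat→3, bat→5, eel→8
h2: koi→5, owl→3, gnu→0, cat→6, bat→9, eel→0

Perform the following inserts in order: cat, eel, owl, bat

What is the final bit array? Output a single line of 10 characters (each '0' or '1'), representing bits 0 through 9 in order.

Answer: 1001111011

Derivation:
Start: bits=0000000000
After insert 'cat': sets bits 3 6 -> bits=0001001000
After insert 'eel': sets bits 0 8 -> bits=1001001010
After insert 'owl': sets bits 3 4 -> bits=1001101010
After insert 'bat': sets bits 5 9 -> bits=1001111011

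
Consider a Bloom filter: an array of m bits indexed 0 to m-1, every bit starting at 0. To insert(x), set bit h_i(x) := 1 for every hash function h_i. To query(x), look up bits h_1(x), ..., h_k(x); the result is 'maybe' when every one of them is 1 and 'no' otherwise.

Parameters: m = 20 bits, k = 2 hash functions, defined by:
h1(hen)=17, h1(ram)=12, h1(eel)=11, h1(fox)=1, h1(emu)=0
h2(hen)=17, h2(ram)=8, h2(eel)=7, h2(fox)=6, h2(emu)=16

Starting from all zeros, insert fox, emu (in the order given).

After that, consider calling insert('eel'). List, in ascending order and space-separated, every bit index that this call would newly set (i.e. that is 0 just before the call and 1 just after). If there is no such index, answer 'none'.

Start: bits=00000000000000000000
After insert 'fox': sets bits 1 6 -> bits=01000010000000000000
After insert 'emu': sets bits 0 16 -> bits=11000010000000001000
insert 'eel' would touch bits 7 11; currently bit7=0, bit11=0
Bits that are 0 among those (would change 0->1): 7 11

Answer: 7 11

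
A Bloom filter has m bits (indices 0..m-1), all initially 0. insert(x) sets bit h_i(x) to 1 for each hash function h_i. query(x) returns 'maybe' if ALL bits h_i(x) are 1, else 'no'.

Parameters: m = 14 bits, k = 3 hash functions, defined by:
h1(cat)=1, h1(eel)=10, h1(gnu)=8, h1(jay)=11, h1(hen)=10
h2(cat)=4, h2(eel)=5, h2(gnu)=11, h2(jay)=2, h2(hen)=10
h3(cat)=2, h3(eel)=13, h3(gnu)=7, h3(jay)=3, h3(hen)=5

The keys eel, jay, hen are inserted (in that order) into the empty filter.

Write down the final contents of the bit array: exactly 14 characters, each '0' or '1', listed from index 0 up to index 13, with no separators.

Answer: 00110100001101

Derivation:
Start: bits=00000000000000
After insert 'eel': sets bits 5 10 13 -> bits=00000100001001
After insert 'jay': sets bits 2 3 11 -> bits=00110100001101
After insert 'hen': sets bits 5 10 -> bits=00110100001101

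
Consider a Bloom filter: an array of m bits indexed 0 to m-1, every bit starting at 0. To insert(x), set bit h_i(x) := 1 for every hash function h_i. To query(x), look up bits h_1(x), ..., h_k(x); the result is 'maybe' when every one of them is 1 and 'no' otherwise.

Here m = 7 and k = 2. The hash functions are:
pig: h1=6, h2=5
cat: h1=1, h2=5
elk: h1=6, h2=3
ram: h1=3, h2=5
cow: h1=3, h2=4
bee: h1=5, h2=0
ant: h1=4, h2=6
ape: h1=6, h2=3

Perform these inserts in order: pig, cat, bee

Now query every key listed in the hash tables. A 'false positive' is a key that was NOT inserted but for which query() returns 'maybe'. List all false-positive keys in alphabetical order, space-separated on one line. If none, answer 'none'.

Start: bits=0000000
After insert 'pig': sets bits 5 6 -> bits=0000011
After insert 'cat': sets bits 1 5 -> bits=0100011
After insert 'bee': sets bits 0 5 -> bits=1100011
Not inserted: ant ape cow elk ram — query each against bits=1100011:
query ant: checks bit4=0, bit6=1 (has a 0) -> no => not a false positive
query ape: checks bit3=0, bit6=1 (has a 0) -> no => not a false positive
query cow: checks bit3=0, bit4=0 (has a 0) -> no => not a false positive
query elk: checks bit3=0, bit6=1 (has a 0) -> no => not a false positive
query ram: checks bit3=0, bit5=1 (has a 0) -> no => not a false positive
False positives (alphabetical): none

Answer: none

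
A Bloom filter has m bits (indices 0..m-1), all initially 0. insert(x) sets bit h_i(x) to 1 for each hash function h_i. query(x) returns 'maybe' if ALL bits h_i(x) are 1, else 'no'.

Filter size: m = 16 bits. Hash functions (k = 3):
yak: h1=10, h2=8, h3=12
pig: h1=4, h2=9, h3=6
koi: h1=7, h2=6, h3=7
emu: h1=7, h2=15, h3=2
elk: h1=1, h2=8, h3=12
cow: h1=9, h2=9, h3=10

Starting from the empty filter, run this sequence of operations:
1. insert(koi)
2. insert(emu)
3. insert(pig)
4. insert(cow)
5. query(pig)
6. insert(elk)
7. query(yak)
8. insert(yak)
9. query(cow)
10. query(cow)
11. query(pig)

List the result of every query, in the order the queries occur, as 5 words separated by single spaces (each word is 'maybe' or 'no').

Start: bits=0000000000000000
Op 1: insert koi -> sets bits 6 7 -> bits=0000001100000000
Op 2: insert emu -> sets bits 2 7 15 -> bits=0010001100000001
Op 3: insert pig -> sets bits 4 6 9 -> bits=0010101101000001
Op 4: insert cow -> sets bits 9 10 -> bits=0010101101100001
Op 5: query pig -> checks bit4=1, bit6=1, bit9=1 (all 1) -> maybe
Op 6: insert elk -> sets bits 1 8 12 -> bits=0110101111101001
Op 7: query yak -> checks bit8=1, bit10=1, bit12=1 (all 1) -> maybe
Op 8: insert yak -> sets bits 8 10 12 -> bits=0110101111101001
Op 9: query cow -> checks bit9=1, bit10=1 (all 1) -> maybe
Op 10: query cow -> checks bit9=1, bit10=1 (all 1) -> maybe
Op 11: query pig -> checks bit4=1, bit6=1, bit9=1 (all 1) -> maybe
Query results in order: maybe maybe maybe maybe maybe

Answer: maybe maybe maybe maybe maybe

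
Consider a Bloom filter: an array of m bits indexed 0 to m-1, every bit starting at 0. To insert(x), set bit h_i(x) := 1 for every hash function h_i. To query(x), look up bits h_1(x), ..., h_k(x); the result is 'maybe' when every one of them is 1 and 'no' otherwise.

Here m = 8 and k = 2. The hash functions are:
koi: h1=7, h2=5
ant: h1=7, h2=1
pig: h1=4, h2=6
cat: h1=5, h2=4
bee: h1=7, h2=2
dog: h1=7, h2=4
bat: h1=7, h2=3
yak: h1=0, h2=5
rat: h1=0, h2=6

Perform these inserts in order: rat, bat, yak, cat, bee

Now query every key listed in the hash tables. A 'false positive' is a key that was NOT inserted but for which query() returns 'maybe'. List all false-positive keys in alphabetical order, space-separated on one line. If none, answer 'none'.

Start: bits=00000000
After insert 'rat': sets bits 0 6 -> bits=10000010
After insert 'bat': sets bits 3 7 -> bits=10010011
After insert 'yak': sets bits 0 5 -> bits=10010111
After insert 'cat': sets bits 4 5 -> bits=10011111
After insert 'bee': sets bits 2 7 -> bits=10111111
Not inserted: ant dog koi pig — query each against bits=10111111:
query ant: checks bit1=0, bit7=1 (has a 0) -> no => not a false positive
query dog: checks bit4=1, bit7=1 (all 1) -> maybe => FALSE POSITIVE
query koi: checks bit5=1, bit7=1 (all 1) -> maybe => FALSE POSITIVE
query pig: checks bit4=1, bit6=1 (all 1) -> maybe => FALSE POSITIVE
False positives (alphabetical): dog koi pig

Answer: dog koi pig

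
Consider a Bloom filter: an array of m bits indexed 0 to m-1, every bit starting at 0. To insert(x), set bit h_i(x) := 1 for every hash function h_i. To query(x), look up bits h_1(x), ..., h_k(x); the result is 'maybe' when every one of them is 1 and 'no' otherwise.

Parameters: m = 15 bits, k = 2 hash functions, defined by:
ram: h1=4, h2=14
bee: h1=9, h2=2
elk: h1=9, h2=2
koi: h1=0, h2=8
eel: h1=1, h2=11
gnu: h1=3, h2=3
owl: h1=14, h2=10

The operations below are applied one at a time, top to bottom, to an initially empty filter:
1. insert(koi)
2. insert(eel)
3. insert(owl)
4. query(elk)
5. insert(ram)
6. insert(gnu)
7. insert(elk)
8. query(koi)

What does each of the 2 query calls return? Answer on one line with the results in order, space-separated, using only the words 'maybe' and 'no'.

Answer: no maybe

Derivation:
Start: bits=000000000000000
Op 1: insert koi -> sets bits 0 8 -> bits=100000001000000
Op 2: insert eel -> sets bits 1 11 -> bits=110000001001000
Op 3: insert owl -> sets bits 10 14 -> bits=110000001011001
Op 4: query elk -> checks bit2=0, bit9=0 (has a 0) -> no
Op 5: insert ram -> sets bits 4 14 -> bits=110010001011001
Op 6: insert gnu -> sets bits 3 -> bits=110110001011001
Op 7: insert elk -> sets bits 2 9 -> bits=111110001111001
Op 8: query koi -> checks bit0=1, bit8=1 (all 1) -> maybe
Query results in order: no maybe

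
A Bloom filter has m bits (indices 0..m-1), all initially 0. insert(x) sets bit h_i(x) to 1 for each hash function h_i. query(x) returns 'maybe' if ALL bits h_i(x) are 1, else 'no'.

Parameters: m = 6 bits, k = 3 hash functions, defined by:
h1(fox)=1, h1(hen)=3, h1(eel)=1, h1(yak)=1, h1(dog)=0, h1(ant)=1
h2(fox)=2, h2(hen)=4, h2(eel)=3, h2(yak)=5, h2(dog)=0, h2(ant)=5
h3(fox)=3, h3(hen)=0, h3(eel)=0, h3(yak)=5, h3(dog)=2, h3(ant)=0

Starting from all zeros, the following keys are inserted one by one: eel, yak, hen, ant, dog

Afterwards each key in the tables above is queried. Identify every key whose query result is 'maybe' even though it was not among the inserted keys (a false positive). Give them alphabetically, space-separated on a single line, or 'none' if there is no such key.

Answer: fox

Derivation:
Start: bits=000000
After insert 'eel': sets bits 0 1 3 -> bits=110100
After insert 'yak': sets bits 1 5 -> bits=110101
After insert 'hen': sets bits 0 3 4 -> bits=110111
After insert 'ant': sets bits 0 1 5 -> bits=110111
After insert 'dog': sets bits 0 2 -> bits=111111
Not inserted: fox — query each against bits=111111:
query fox: checks bit1=1, bit2=1, bit3=1 (all 1) -> maybe => FALSE POSITIVE
False positives (alphabetical): fox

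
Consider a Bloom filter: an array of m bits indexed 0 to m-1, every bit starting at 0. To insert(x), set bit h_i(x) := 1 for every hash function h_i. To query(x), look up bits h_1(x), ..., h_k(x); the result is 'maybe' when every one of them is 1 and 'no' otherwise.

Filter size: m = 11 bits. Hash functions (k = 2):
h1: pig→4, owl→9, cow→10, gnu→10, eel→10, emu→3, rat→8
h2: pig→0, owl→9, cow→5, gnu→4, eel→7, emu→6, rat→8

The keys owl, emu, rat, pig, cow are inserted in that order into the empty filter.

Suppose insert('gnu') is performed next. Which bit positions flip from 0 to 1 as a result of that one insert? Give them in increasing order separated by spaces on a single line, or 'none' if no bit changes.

Answer: none

Derivation:
Start: bits=00000000000
After insert 'owl': sets bits 9 -> bits=00000000010
After insert 'emu': sets bits 3 6 -> bits=00010010010
After insert 'rat': sets bits 8 -> bits=00010010110
After insert 'pig': sets bits 0 4 -> bits=10011010110
After insert 'cow': sets bits 5 10 -> bits=10011110111
insert 'gnu' would touch bits 4 10; currently bit4=1, bit10=1
Bits that are 0 among those (would change 0->1): none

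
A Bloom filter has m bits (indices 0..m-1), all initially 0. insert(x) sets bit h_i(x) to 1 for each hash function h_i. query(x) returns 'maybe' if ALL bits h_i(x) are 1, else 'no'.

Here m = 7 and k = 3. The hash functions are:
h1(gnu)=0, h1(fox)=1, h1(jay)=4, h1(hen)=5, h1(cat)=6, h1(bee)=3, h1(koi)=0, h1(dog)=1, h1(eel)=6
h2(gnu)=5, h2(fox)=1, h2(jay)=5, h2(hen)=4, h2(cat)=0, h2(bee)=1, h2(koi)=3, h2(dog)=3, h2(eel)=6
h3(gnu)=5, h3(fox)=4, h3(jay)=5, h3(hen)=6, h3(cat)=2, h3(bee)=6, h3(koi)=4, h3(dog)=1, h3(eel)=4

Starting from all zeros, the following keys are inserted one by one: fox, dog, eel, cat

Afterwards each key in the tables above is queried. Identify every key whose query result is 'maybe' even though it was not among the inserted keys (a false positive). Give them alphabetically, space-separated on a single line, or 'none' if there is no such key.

Start: bits=0000000
After insert 'fox': sets bits 1 4 -> bits=0100100
After insert 'dog': sets bits 1 3 -> bits=0101100
After insert 'eel': sets bits 4 6 -> bits=0101101
After insert 'cat': sets bits 0 2 6 -> bits=1111101
Not inserted: bee gnu hen jay koi — query each against bits=1111101:
query bee: checks bit1=1, bit3=1, bit6=1 (all 1) -> maybe => FALSE POSITIVE
query gnu: checks bit0=1, bit5=0 (has a 0) -> no => not a false positive
query hen: checks bit4=1, bit5=0, bit6=1 (has a 0) -> no => not a false positive
query jay: checks bit4=1, bit5=0 (has a 0) -> no => not a false positive
query koi: checks bit0=1, bit3=1, bit4=1 (all 1) -> maybe => FALSE POSITIVE
False positives (alphabetical): bee koi

Answer: bee koi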